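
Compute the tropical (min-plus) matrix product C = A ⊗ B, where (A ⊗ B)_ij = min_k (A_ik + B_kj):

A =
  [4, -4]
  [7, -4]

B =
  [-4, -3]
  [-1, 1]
A ⊗ B =
  [-5, -3]
  [-5, -3]

Apply the min-plus product entry-by-entry:
  C[0][0] = min over k of (A[0][0] + B[0][0] = 4 + -4 = 0, A[0][1] + B[1][0] = -4 + -1 = -5) = -5 (attained at k = 1)
  C[0][1] = min over k of (A[0][0] + B[0][1] = 4 + -3 = 1, A[0][1] + B[1][1] = -4 + 1 = -3) = -3 (attained at k = 1)
  C[1][0] = min over k of (A[1][0] + B[0][0] = 7 + -4 = 3, A[1][1] + B[1][0] = -4 + -1 = -5) = -5 (attained at k = 1)
  C[1][1] = min over k of (A[1][0] + B[0][1] = 7 + -3 = 4, A[1][1] + B[1][1] = -4 + 1 = -3) = -3 (attained at k = 1)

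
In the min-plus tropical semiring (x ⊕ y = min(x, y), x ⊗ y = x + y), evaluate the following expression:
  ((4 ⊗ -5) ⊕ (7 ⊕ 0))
((4 ⊗ -5) ⊕ (7 ⊕ 0)) = -1

Expand innermost to outermost. Recall ⊕ takes the minimum of its arguments and ⊗ takes their sum. Working out the expression ((4 ⊗ -5) ⊕ (7 ⊕ 0)) gives -1.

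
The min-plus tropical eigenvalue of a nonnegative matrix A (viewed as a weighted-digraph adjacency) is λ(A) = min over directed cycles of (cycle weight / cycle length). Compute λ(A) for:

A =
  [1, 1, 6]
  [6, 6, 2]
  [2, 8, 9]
λ(A) = 1

Enumerate directed cycles and compute their means (weight / length). Sample:
  cycle 0 → 0: weight = 1, length = 1, mean = 1/1 ≈ 1.000
  cycle 1 → 1: weight = 6, length = 1, mean = 6/1 ≈ 6.000
  cycle 2 → 2: weight = 9, length = 1, mean = 9/1 ≈ 9.000
  cycle 0 → 1 → 0: weight = 7, length = 2, mean = 7/2 ≈ 3.500
  cycle 0 → 2 → 0: weight = 8, length = 2, mean = 8/2 ≈ 4.000
  cycle 1 → 0 → 1: weight = 7, length = 2, mean = 7/2 ≈ 3.500
Minimum mean = 1.000, attained e.g. along the cycle 0 → 0 with weight 1 and length 1. So λ(A) = 1/1 = 1.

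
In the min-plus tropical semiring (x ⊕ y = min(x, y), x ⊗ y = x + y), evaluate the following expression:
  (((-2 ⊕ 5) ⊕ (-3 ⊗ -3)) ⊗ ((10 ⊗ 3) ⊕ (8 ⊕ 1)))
(((-2 ⊕ 5) ⊕ (-3 ⊗ -3)) ⊗ ((10 ⊗ 3) ⊕ (8 ⊕ 1))) = -5

Expand innermost to outermost. Recall ⊕ takes the minimum of its arguments and ⊗ takes their sum. Working out the expression (((-2 ⊕ 5) ⊕ (-3 ⊗ -3)) ⊗ ((10 ⊗ 3) ⊕ (8 ⊕ 1))) gives -5.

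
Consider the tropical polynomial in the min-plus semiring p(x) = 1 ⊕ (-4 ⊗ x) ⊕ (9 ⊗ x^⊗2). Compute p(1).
p(1) = -3

A tropical monomial a ⊗ x^⊗i evaluates to a + i · x. Evaluating each term at x = 1:
  Term 0 contributes 1 + 0 · 1 = 1
  Term 1 contributes -4 + 1 · 1 = -3
  Term 2 contributes 9 + 2 · 1 = 11
p(1) = ⊕ of these = min[1, -3, 11] = -3.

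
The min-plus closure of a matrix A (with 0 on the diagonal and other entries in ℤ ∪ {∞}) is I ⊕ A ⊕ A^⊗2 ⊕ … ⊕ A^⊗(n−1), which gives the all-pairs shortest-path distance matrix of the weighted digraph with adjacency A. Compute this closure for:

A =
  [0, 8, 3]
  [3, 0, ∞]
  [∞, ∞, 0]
Closure =
  [0, 8, 3]
  [3, 0, 6]
  [∞, ∞, 0]

This is the Floyd-Warshall all-pairs shortest-path computation. For each intermediate vertex k = 0, 1, …, 2, update dist[i][j] ← min(dist[i][j], dist[i][k] + dist[k][j]). The final matrix gives, for each (i, j), the minimum total weight of any directed path from i to j (possibly empty when i = j).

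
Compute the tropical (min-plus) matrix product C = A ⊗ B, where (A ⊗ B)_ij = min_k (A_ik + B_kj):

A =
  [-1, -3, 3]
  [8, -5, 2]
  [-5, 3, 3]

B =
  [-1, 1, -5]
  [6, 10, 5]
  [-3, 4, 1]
A ⊗ B =
  [-2, 0, -6]
  [-1, 5, 0]
  [-6, -4, -10]

Apply the min-plus product entry-by-entry:
  C[0][0] = min over k of (A[0][0] + B[0][0] = -1 + -1 = -2, A[0][1] + B[1][0] = -3 + 6 = 3, A[0][2] + B[2][0] = 3 + -3 = 0) = -2 (attained at k = 0)
  C[0][1] = min over k of (A[0][0] + B[0][1] = -1 + 1 = 0, A[0][1] + B[1][1] = -3 + 10 = 7, A[0][2] + B[2][1] = 3 + 4 = 7) = 0 (attained at k = 0)
  C[0][2] = min over k of (A[0][0] + B[0][2] = -1 + -5 = -6, A[0][1] + B[1][2] = -3 + 5 = 2, A[0][2] + B[2][2] = 3 + 1 = 4) = -6 (attained at k = 0)
  C[1][0] = min over k of (A[1][0] + B[0][0] = 8 + -1 = 7, A[1][1] + B[1][0] = -5 + 6 = 1, A[1][2] + B[2][0] = 2 + -3 = -1) = -1 (attained at k = 2)
  C[1][1] = min over k of (A[1][0] + B[0][1] = 8 + 1 = 9, A[1][1] + B[1][1] = -5 + 10 = 5, A[1][2] + B[2][1] = 2 + 4 = 6) = 5 (attained at k = 1)
  C[1][2] = min over k of (A[1][0] + B[0][2] = 8 + -5 = 3, A[1][1] + B[1][2] = -5 + 5 = 0, A[1][2] + B[2][2] = 2 + 1 = 3) = 0 (attained at k = 1)
  C[2][0] = min over k of (A[2][0] + B[0][0] = -5 + -1 = -6, A[2][1] + B[1][0] = 3 + 6 = 9, A[2][2] + B[2][0] = 3 + -3 = 0) = -6 (attained at k = 0)
  C[2][1] = min over k of (A[2][0] + B[0][1] = -5 + 1 = -4, A[2][1] + B[1][1] = 3 + 10 = 13, A[2][2] + B[2][1] = 3 + 4 = 7) = -4 (attained at k = 0)
  C[2][2] = min over k of (A[2][0] + B[0][2] = -5 + -5 = -10, A[2][1] + B[1][2] = 3 + 5 = 8, A[2][2] + B[2][2] = 3 + 1 = 4) = -10 (attained at k = 0)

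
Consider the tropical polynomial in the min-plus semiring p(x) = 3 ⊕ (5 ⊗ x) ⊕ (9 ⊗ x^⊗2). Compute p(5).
p(5) = 3

A tropical monomial a ⊗ x^⊗i evaluates to a + i · x. Evaluating each term at x = 5:
  Term 0 contributes 3 + 0 · 5 = 3
  Term 1 contributes 5 + 1 · 5 = 10
  Term 2 contributes 9 + 2 · 5 = 19
p(5) = ⊕ of these = min[3, 10, 19] = 3.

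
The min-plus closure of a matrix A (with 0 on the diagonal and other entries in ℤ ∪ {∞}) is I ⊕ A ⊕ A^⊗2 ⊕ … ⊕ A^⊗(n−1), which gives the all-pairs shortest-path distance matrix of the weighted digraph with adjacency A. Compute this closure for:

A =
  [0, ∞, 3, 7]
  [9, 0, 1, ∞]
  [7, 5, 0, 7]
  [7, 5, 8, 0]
Closure =
  [0, 8, 3, 7]
  [8, 0, 1, 8]
  [7, 5, 0, 7]
  [7, 5, 6, 0]

This is the Floyd-Warshall all-pairs shortest-path computation. For each intermediate vertex k = 0, 1, …, 3, update dist[i][j] ← min(dist[i][j], dist[i][k] + dist[k][j]). The final matrix gives, for each (i, j), the minimum total weight of any directed path from i to j (possibly empty when i = j).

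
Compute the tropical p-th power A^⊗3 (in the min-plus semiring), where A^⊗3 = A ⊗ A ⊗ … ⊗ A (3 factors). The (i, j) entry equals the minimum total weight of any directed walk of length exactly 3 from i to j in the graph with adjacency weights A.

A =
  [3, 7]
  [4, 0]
A^⊗3 =
  [9, 7]
  [4, 0]

Each entry (A^⊗3)_ij equals the minimum over all length-3 walks i = v_0 → v_1 → … → v_3 = j of Σ_t A[v_t][v_{t+1}]. For example, for (i, j) = (0, 1) we minimise over 4 possible intermediate vertex sequences; the minimum is 7, attained along the walk 0 → 1 → 1 → 1.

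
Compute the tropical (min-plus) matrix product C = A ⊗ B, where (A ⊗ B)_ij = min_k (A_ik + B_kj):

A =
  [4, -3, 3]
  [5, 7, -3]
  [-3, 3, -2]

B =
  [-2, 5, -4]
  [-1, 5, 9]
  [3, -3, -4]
A ⊗ B =
  [-4, 0, -1]
  [0, -6, -7]
  [-5, -5, -7]

Apply the min-plus product entry-by-entry:
  C[0][0] = min over k of (A[0][0] + B[0][0] = 4 + -2 = 2, A[0][1] + B[1][0] = -3 + -1 = -4, A[0][2] + B[2][0] = 3 + 3 = 6) = -4 (attained at k = 1)
  C[0][1] = min over k of (A[0][0] + B[0][1] = 4 + 5 = 9, A[0][1] + B[1][1] = -3 + 5 = 2, A[0][2] + B[2][1] = 3 + -3 = 0) = 0 (attained at k = 2)
  C[0][2] = min over k of (A[0][0] + B[0][2] = 4 + -4 = 0, A[0][1] + B[1][2] = -3 + 9 = 6, A[0][2] + B[2][2] = 3 + -4 = -1) = -1 (attained at k = 2)
  C[1][0] = min over k of (A[1][0] + B[0][0] = 5 + -2 = 3, A[1][1] + B[1][0] = 7 + -1 = 6, A[1][2] + B[2][0] = -3 + 3 = 0) = 0 (attained at k = 2)
  C[1][1] = min over k of (A[1][0] + B[0][1] = 5 + 5 = 10, A[1][1] + B[1][1] = 7 + 5 = 12, A[1][2] + B[2][1] = -3 + -3 = -6) = -6 (attained at k = 2)
  C[1][2] = min over k of (A[1][0] + B[0][2] = 5 + -4 = 1, A[1][1] + B[1][2] = 7 + 9 = 16, A[1][2] + B[2][2] = -3 + -4 = -7) = -7 (attained at k = 2)
  C[2][0] = min over k of (A[2][0] + B[0][0] = -3 + -2 = -5, A[2][1] + B[1][0] = 3 + -1 = 2, A[2][2] + B[2][0] = -2 + 3 = 1) = -5 (attained at k = 0)
  C[2][1] = min over k of (A[2][0] + B[0][1] = -3 + 5 = 2, A[2][1] + B[1][1] = 3 + 5 = 8, A[2][2] + B[2][1] = -2 + -3 = -5) = -5 (attained at k = 2)
  C[2][2] = min over k of (A[2][0] + B[0][2] = -3 + -4 = -7, A[2][1] + B[1][2] = 3 + 9 = 12, A[2][2] + B[2][2] = -2 + -4 = -6) = -7 (attained at k = 0)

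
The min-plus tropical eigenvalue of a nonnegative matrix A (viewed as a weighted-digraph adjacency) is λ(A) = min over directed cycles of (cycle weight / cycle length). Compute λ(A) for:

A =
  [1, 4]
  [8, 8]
λ(A) = 1

Enumerate directed cycles and compute their means (weight / length). Sample:
  cycle 0 → 0: weight = 1, length = 1, mean = 1/1 ≈ 1.000
  cycle 1 → 1: weight = 8, length = 1, mean = 8/1 ≈ 8.000
  cycle 0 → 1 → 0: weight = 12, length = 2, mean = 12/2 ≈ 6.000
  cycle 1 → 0 → 1: weight = 12, length = 2, mean = 12/2 ≈ 6.000
Minimum mean = 1.000, attained e.g. along the cycle 0 → 0 with weight 1 and length 1. So λ(A) = 1/1 = 1.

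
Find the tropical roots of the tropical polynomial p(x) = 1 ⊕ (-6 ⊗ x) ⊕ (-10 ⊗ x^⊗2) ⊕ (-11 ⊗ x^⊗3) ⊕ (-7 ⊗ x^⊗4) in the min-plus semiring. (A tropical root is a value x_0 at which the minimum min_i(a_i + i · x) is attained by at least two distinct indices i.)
Roots: {-4, 1, 4, 7}

Each tropical root is a break point of the lower envelope of the lines y = a_i + i · x (there are 5 lines, with slopes 0, 1, ..., 4). Only the lines that attain the minimum somewhere contribute to roots; other lines are dominated. Here the surviving (envelope) indices are i = 4, i = 3, i = 2, i = 1, i = 0.
Intersections between consecutive envelope lines give the roots: for adjacent envelope indices i < j the intersection is x = (a_i − a_j) / (j − i). Reading off the sorted break points: {-4, 1, 4, 7}.
Verification: at each break x_0, at least two indices attain the minimum of min_i(a_i + i · x_0).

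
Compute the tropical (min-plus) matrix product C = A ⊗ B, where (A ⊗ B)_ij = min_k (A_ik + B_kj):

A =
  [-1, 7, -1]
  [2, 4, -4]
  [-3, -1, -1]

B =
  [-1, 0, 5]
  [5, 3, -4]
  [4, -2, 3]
A ⊗ B =
  [-2, -3, 2]
  [0, -6, -1]
  [-4, -3, -5]

Apply the min-plus product entry-by-entry:
  C[0][0] = min over k of (A[0][0] + B[0][0] = -1 + -1 = -2, A[0][1] + B[1][0] = 7 + 5 = 12, A[0][2] + B[2][0] = -1 + 4 = 3) = -2 (attained at k = 0)
  C[0][1] = min over k of (A[0][0] + B[0][1] = -1 + 0 = -1, A[0][1] + B[1][1] = 7 + 3 = 10, A[0][2] + B[2][1] = -1 + -2 = -3) = -3 (attained at k = 2)
  C[0][2] = min over k of (A[0][0] + B[0][2] = -1 + 5 = 4, A[0][1] + B[1][2] = 7 + -4 = 3, A[0][2] + B[2][2] = -1 + 3 = 2) = 2 (attained at k = 2)
  C[1][0] = min over k of (A[1][0] + B[0][0] = 2 + -1 = 1, A[1][1] + B[1][0] = 4 + 5 = 9, A[1][2] + B[2][0] = -4 + 4 = 0) = 0 (attained at k = 2)
  C[1][1] = min over k of (A[1][0] + B[0][1] = 2 + 0 = 2, A[1][1] + B[1][1] = 4 + 3 = 7, A[1][2] + B[2][1] = -4 + -2 = -6) = -6 (attained at k = 2)
  C[1][2] = min over k of (A[1][0] + B[0][2] = 2 + 5 = 7, A[1][1] + B[1][2] = 4 + -4 = 0, A[1][2] + B[2][2] = -4 + 3 = -1) = -1 (attained at k = 2)
  C[2][0] = min over k of (A[2][0] + B[0][0] = -3 + -1 = -4, A[2][1] + B[1][0] = -1 + 5 = 4, A[2][2] + B[2][0] = -1 + 4 = 3) = -4 (attained at k = 0)
  C[2][1] = min over k of (A[2][0] + B[0][1] = -3 + 0 = -3, A[2][1] + B[1][1] = -1 + 3 = 2, A[2][2] + B[2][1] = -1 + -2 = -3) = -3 (attained at k = 0)
  C[2][2] = min over k of (A[2][0] + B[0][2] = -3 + 5 = 2, A[2][1] + B[1][2] = -1 + -4 = -5, A[2][2] + B[2][2] = -1 + 3 = 2) = -5 (attained at k = 1)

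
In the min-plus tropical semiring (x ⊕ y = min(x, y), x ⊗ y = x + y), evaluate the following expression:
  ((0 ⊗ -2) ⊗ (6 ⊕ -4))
((0 ⊗ -2) ⊗ (6 ⊕ -4)) = -6

Expand innermost to outermost. Recall ⊕ takes the minimum of its arguments and ⊗ takes their sum. Working out the expression ((0 ⊗ -2) ⊗ (6 ⊕ -4)) gives -6.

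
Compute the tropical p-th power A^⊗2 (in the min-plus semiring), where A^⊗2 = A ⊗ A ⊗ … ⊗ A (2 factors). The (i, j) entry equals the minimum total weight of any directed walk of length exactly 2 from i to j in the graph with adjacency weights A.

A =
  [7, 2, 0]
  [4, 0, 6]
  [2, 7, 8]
A^⊗2 =
  [2, 2, 7]
  [4, 0, 4]
  [9, 4, 2]

Each entry (A^⊗2)_ij equals the minimum over all length-2 walks i = v_0 → v_1 → … → v_2 = j of Σ_t A[v_t][v_{t+1}]. For example, for (i, j) = (0, 2) we minimise over 3 possible intermediate vertex sequences; the minimum is 7, attained along the walk 0 → 0 → 2.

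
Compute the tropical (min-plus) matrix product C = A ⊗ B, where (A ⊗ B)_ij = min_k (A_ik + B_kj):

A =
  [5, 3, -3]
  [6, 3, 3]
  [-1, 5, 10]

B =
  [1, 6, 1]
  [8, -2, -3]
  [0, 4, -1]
A ⊗ B =
  [-3, 1, -4]
  [3, 1, 0]
  [0, 3, 0]

Apply the min-plus product entry-by-entry:
  C[0][0] = min over k of (A[0][0] + B[0][0] = 5 + 1 = 6, A[0][1] + B[1][0] = 3 + 8 = 11, A[0][2] + B[2][0] = -3 + 0 = -3) = -3 (attained at k = 2)
  C[0][1] = min over k of (A[0][0] + B[0][1] = 5 + 6 = 11, A[0][1] + B[1][1] = 3 + -2 = 1, A[0][2] + B[2][1] = -3 + 4 = 1) = 1 (attained at k = 1)
  C[0][2] = min over k of (A[0][0] + B[0][2] = 5 + 1 = 6, A[0][1] + B[1][2] = 3 + -3 = 0, A[0][2] + B[2][2] = -3 + -1 = -4) = -4 (attained at k = 2)
  C[1][0] = min over k of (A[1][0] + B[0][0] = 6 + 1 = 7, A[1][1] + B[1][0] = 3 + 8 = 11, A[1][2] + B[2][0] = 3 + 0 = 3) = 3 (attained at k = 2)
  C[1][1] = min over k of (A[1][0] + B[0][1] = 6 + 6 = 12, A[1][1] + B[1][1] = 3 + -2 = 1, A[1][2] + B[2][1] = 3 + 4 = 7) = 1 (attained at k = 1)
  C[1][2] = min over k of (A[1][0] + B[0][2] = 6 + 1 = 7, A[1][1] + B[1][2] = 3 + -3 = 0, A[1][2] + B[2][2] = 3 + -1 = 2) = 0 (attained at k = 1)
  C[2][0] = min over k of (A[2][0] + B[0][0] = -1 + 1 = 0, A[2][1] + B[1][0] = 5 + 8 = 13, A[2][2] + B[2][0] = 10 + 0 = 10) = 0 (attained at k = 0)
  C[2][1] = min over k of (A[2][0] + B[0][1] = -1 + 6 = 5, A[2][1] + B[1][1] = 5 + -2 = 3, A[2][2] + B[2][1] = 10 + 4 = 14) = 3 (attained at k = 1)
  C[2][2] = min over k of (A[2][0] + B[0][2] = -1 + 1 = 0, A[2][1] + B[1][2] = 5 + -3 = 2, A[2][2] + B[2][2] = 10 + -1 = 9) = 0 (attained at k = 0)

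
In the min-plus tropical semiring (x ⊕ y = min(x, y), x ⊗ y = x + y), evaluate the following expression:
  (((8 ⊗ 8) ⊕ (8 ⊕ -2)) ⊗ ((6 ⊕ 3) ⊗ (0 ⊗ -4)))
(((8 ⊗ 8) ⊕ (8 ⊕ -2)) ⊗ ((6 ⊕ 3) ⊗ (0 ⊗ -4))) = -3

Expand innermost to outermost. Recall ⊕ takes the minimum of its arguments and ⊗ takes their sum. Working out the expression (((8 ⊗ 8) ⊕ (8 ⊕ -2)) ⊗ ((6 ⊕ 3) ⊗ (0 ⊗ -4))) gives -3.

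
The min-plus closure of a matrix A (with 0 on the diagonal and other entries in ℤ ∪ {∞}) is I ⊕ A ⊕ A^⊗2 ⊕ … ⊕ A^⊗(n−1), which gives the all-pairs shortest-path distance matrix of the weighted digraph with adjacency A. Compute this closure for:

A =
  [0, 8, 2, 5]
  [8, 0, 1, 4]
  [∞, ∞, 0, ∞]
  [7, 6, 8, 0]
Closure =
  [0, 8, 2, 5]
  [8, 0, 1, 4]
  [∞, ∞, 0, ∞]
  [7, 6, 7, 0]

This is the Floyd-Warshall all-pairs shortest-path computation. For each intermediate vertex k = 0, 1, …, 3, update dist[i][j] ← min(dist[i][j], dist[i][k] + dist[k][j]). The final matrix gives, for each (i, j), the minimum total weight of any directed path from i to j (possibly empty when i = j).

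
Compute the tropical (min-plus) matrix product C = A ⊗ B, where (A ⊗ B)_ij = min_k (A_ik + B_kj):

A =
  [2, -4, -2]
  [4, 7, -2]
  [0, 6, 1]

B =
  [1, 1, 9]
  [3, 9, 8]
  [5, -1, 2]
A ⊗ B =
  [-1, -3, 0]
  [3, -3, 0]
  [1, 0, 3]

Apply the min-plus product entry-by-entry:
  C[0][0] = min over k of (A[0][0] + B[0][0] = 2 + 1 = 3, A[0][1] + B[1][0] = -4 + 3 = -1, A[0][2] + B[2][0] = -2 + 5 = 3) = -1 (attained at k = 1)
  C[0][1] = min over k of (A[0][0] + B[0][1] = 2 + 1 = 3, A[0][1] + B[1][1] = -4 + 9 = 5, A[0][2] + B[2][1] = -2 + -1 = -3) = -3 (attained at k = 2)
  C[0][2] = min over k of (A[0][0] + B[0][2] = 2 + 9 = 11, A[0][1] + B[1][2] = -4 + 8 = 4, A[0][2] + B[2][2] = -2 + 2 = 0) = 0 (attained at k = 2)
  C[1][0] = min over k of (A[1][0] + B[0][0] = 4 + 1 = 5, A[1][1] + B[1][0] = 7 + 3 = 10, A[1][2] + B[2][0] = -2 + 5 = 3) = 3 (attained at k = 2)
  C[1][1] = min over k of (A[1][0] + B[0][1] = 4 + 1 = 5, A[1][1] + B[1][1] = 7 + 9 = 16, A[1][2] + B[2][1] = -2 + -1 = -3) = -3 (attained at k = 2)
  C[1][2] = min over k of (A[1][0] + B[0][2] = 4 + 9 = 13, A[1][1] + B[1][2] = 7 + 8 = 15, A[1][2] + B[2][2] = -2 + 2 = 0) = 0 (attained at k = 2)
  C[2][0] = min over k of (A[2][0] + B[0][0] = 0 + 1 = 1, A[2][1] + B[1][0] = 6 + 3 = 9, A[2][2] + B[2][0] = 1 + 5 = 6) = 1 (attained at k = 0)
  C[2][1] = min over k of (A[2][0] + B[0][1] = 0 + 1 = 1, A[2][1] + B[1][1] = 6 + 9 = 15, A[2][2] + B[2][1] = 1 + -1 = 0) = 0 (attained at k = 2)
  C[2][2] = min over k of (A[2][0] + B[0][2] = 0 + 9 = 9, A[2][1] + B[1][2] = 6 + 8 = 14, A[2][2] + B[2][2] = 1 + 2 = 3) = 3 (attained at k = 2)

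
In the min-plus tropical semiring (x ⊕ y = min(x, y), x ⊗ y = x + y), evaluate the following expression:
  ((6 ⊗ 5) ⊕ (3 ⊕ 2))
((6 ⊗ 5) ⊕ (3 ⊕ 2)) = 2

Expand innermost to outermost. Recall ⊕ takes the minimum of its arguments and ⊗ takes their sum. Working out the expression ((6 ⊗ 5) ⊕ (3 ⊕ 2)) gives 2.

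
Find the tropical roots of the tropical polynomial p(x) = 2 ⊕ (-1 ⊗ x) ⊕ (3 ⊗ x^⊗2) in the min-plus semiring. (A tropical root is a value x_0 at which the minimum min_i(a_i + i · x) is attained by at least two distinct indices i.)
Roots: {-4, 3}

Each tropical root is a break point of the lower envelope of the lines y = a_i + i · x (there are 3 lines, with slopes 0, 1, ..., 2). Only the lines that attain the minimum somewhere contribute to roots; other lines are dominated. Here the surviving (envelope) indices are i = 2, i = 1, i = 0.
Intersections between consecutive envelope lines give the roots: for adjacent envelope indices i < j the intersection is x = (a_i − a_j) / (j − i). Reading off the sorted break points: {-4, 3}.
Verification: at each break x_0, at least two indices attain the minimum of min_i(a_i + i · x_0).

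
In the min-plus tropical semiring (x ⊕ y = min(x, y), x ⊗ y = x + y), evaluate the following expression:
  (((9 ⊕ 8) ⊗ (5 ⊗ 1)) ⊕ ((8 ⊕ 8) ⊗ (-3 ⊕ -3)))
(((9 ⊕ 8) ⊗ (5 ⊗ 1)) ⊕ ((8 ⊕ 8) ⊗ (-3 ⊕ -3))) = 5

Expand innermost to outermost. Recall ⊕ takes the minimum of its arguments and ⊗ takes their sum. Working out the expression (((9 ⊕ 8) ⊗ (5 ⊗ 1)) ⊕ ((8 ⊕ 8) ⊗ (-3 ⊕ -3))) gives 5.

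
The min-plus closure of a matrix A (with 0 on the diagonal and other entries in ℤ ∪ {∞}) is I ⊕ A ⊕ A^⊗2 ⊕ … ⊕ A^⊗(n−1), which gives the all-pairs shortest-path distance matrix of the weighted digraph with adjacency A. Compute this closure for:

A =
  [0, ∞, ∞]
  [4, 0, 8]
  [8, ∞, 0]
Closure =
  [0, ∞, ∞]
  [4, 0, 8]
  [8, ∞, 0]

This is the Floyd-Warshall all-pairs shortest-path computation. For each intermediate vertex k = 0, 1, …, 2, update dist[i][j] ← min(dist[i][j], dist[i][k] + dist[k][j]). The final matrix gives, for each (i, j), the minimum total weight of any directed path from i to j (possibly empty when i = j).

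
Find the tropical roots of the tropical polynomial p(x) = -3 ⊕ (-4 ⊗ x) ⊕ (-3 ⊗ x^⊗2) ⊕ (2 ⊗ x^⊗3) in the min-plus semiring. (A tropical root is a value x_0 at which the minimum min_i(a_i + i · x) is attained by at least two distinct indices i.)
Roots: {-5, -1, 1}

Each tropical root is a break point of the lower envelope of the lines y = a_i + i · x (there are 4 lines, with slopes 0, 1, ..., 3). Only the lines that attain the minimum somewhere contribute to roots; other lines are dominated. Here the surviving (envelope) indices are i = 3, i = 2, i = 1, i = 0.
Intersections between consecutive envelope lines give the roots: for adjacent envelope indices i < j the intersection is x = (a_i − a_j) / (j − i). Reading off the sorted break points: {-5, -1, 1}.
Verification: at each break x_0, at least two indices attain the minimum of min_i(a_i + i · x_0).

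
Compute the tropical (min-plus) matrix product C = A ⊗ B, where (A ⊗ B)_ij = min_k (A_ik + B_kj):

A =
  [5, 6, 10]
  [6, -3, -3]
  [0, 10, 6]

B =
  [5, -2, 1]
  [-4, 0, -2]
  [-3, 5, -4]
A ⊗ B =
  [2, 3, 4]
  [-7, -3, -7]
  [3, -2, 1]

Apply the min-plus product entry-by-entry:
  C[0][0] = min over k of (A[0][0] + B[0][0] = 5 + 5 = 10, A[0][1] + B[1][0] = 6 + -4 = 2, A[0][2] + B[2][0] = 10 + -3 = 7) = 2 (attained at k = 1)
  C[0][1] = min over k of (A[0][0] + B[0][1] = 5 + -2 = 3, A[0][1] + B[1][1] = 6 + 0 = 6, A[0][2] + B[2][1] = 10 + 5 = 15) = 3 (attained at k = 0)
  C[0][2] = min over k of (A[0][0] + B[0][2] = 5 + 1 = 6, A[0][1] + B[1][2] = 6 + -2 = 4, A[0][2] + B[2][2] = 10 + -4 = 6) = 4 (attained at k = 1)
  C[1][0] = min over k of (A[1][0] + B[0][0] = 6 + 5 = 11, A[1][1] + B[1][0] = -3 + -4 = -7, A[1][2] + B[2][0] = -3 + -3 = -6) = -7 (attained at k = 1)
  C[1][1] = min over k of (A[1][0] + B[0][1] = 6 + -2 = 4, A[1][1] + B[1][1] = -3 + 0 = -3, A[1][2] + B[2][1] = -3 + 5 = 2) = -3 (attained at k = 1)
  C[1][2] = min over k of (A[1][0] + B[0][2] = 6 + 1 = 7, A[1][1] + B[1][2] = -3 + -2 = -5, A[1][2] + B[2][2] = -3 + -4 = -7) = -7 (attained at k = 2)
  C[2][0] = min over k of (A[2][0] + B[0][0] = 0 + 5 = 5, A[2][1] + B[1][0] = 10 + -4 = 6, A[2][2] + B[2][0] = 6 + -3 = 3) = 3 (attained at k = 2)
  C[2][1] = min over k of (A[2][0] + B[0][1] = 0 + -2 = -2, A[2][1] + B[1][1] = 10 + 0 = 10, A[2][2] + B[2][1] = 6 + 5 = 11) = -2 (attained at k = 0)
  C[2][2] = min over k of (A[2][0] + B[0][2] = 0 + 1 = 1, A[2][1] + B[1][2] = 10 + -2 = 8, A[2][2] + B[2][2] = 6 + -4 = 2) = 1 (attained at k = 0)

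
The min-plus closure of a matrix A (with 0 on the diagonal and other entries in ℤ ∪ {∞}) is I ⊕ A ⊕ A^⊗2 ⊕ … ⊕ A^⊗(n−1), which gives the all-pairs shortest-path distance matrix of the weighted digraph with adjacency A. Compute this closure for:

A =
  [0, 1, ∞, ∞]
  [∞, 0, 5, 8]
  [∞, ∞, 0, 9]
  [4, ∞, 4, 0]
Closure =
  [0, 1, 6, 9]
  [12, 0, 5, 8]
  [13, 14, 0, 9]
  [4, 5, 4, 0]

This is the Floyd-Warshall all-pairs shortest-path computation. For each intermediate vertex k = 0, 1, …, 3, update dist[i][j] ← min(dist[i][j], dist[i][k] + dist[k][j]). The final matrix gives, for each (i, j), the minimum total weight of any directed path from i to j (possibly empty when i = j).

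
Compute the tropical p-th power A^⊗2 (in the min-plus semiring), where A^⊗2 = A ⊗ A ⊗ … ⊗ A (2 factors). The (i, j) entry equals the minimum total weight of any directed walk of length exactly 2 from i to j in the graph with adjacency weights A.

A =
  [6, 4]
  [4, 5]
A^⊗2 =
  [8, 9]
  [9, 8]

Each entry (A^⊗2)_ij equals the minimum over all length-2 walks i = v_0 → v_1 → … → v_2 = j of Σ_t A[v_t][v_{t+1}]. For example, for (i, j) = (0, 1) we minimise over 2 possible intermediate vertex sequences; the minimum is 9, attained along the walk 0 → 1 → 1.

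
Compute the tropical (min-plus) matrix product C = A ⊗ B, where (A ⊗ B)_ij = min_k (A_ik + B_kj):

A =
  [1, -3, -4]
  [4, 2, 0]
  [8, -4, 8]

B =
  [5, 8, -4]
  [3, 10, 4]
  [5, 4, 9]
A ⊗ B =
  [0, 0, -3]
  [5, 4, 0]
  [-1, 6, 0]

Apply the min-plus product entry-by-entry:
  C[0][0] = min over k of (A[0][0] + B[0][0] = 1 + 5 = 6, A[0][1] + B[1][0] = -3 + 3 = 0, A[0][2] + B[2][0] = -4 + 5 = 1) = 0 (attained at k = 1)
  C[0][1] = min over k of (A[0][0] + B[0][1] = 1 + 8 = 9, A[0][1] + B[1][1] = -3 + 10 = 7, A[0][2] + B[2][1] = -4 + 4 = 0) = 0 (attained at k = 2)
  C[0][2] = min over k of (A[0][0] + B[0][2] = 1 + -4 = -3, A[0][1] + B[1][2] = -3 + 4 = 1, A[0][2] + B[2][2] = -4 + 9 = 5) = -3 (attained at k = 0)
  C[1][0] = min over k of (A[1][0] + B[0][0] = 4 + 5 = 9, A[1][1] + B[1][0] = 2 + 3 = 5, A[1][2] + B[2][0] = 0 + 5 = 5) = 5 (attained at k = 1)
  C[1][1] = min over k of (A[1][0] + B[0][1] = 4 + 8 = 12, A[1][1] + B[1][1] = 2 + 10 = 12, A[1][2] + B[2][1] = 0 + 4 = 4) = 4 (attained at k = 2)
  C[1][2] = min over k of (A[1][0] + B[0][2] = 4 + -4 = 0, A[1][1] + B[1][2] = 2 + 4 = 6, A[1][2] + B[2][2] = 0 + 9 = 9) = 0 (attained at k = 0)
  C[2][0] = min over k of (A[2][0] + B[0][0] = 8 + 5 = 13, A[2][1] + B[1][0] = -4 + 3 = -1, A[2][2] + B[2][0] = 8 + 5 = 13) = -1 (attained at k = 1)
  C[2][1] = min over k of (A[2][0] + B[0][1] = 8 + 8 = 16, A[2][1] + B[1][1] = -4 + 10 = 6, A[2][2] + B[2][1] = 8 + 4 = 12) = 6 (attained at k = 1)
  C[2][2] = min over k of (A[2][0] + B[0][2] = 8 + -4 = 4, A[2][1] + B[1][2] = -4 + 4 = 0, A[2][2] + B[2][2] = 8 + 9 = 17) = 0 (attained at k = 1)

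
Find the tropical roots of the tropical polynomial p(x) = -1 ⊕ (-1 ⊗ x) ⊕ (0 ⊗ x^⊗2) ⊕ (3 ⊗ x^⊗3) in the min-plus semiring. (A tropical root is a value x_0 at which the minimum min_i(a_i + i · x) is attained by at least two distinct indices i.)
Roots: {-3, -1, 0}

Each tropical root is a break point of the lower envelope of the lines y = a_i + i · x (there are 4 lines, with slopes 0, 1, ..., 3). Only the lines that attain the minimum somewhere contribute to roots; other lines are dominated. Here the surviving (envelope) indices are i = 3, i = 2, i = 1, i = 0.
Intersections between consecutive envelope lines give the roots: for adjacent envelope indices i < j the intersection is x = (a_i − a_j) / (j − i). Reading off the sorted break points: {-3, -1, 0}.
Verification: at each break x_0, at least two indices attain the minimum of min_i(a_i + i · x_0).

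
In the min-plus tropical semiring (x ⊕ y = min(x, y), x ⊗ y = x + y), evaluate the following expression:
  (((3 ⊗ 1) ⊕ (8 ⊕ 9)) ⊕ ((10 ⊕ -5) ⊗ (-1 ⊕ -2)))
(((3 ⊗ 1) ⊕ (8 ⊕ 9)) ⊕ ((10 ⊕ -5) ⊗ (-1 ⊕ -2))) = -7

Expand innermost to outermost. Recall ⊕ takes the minimum of its arguments and ⊗ takes their sum. Working out the expression (((3 ⊗ 1) ⊕ (8 ⊕ 9)) ⊕ ((10 ⊕ -5) ⊗ (-1 ⊕ -2))) gives -7.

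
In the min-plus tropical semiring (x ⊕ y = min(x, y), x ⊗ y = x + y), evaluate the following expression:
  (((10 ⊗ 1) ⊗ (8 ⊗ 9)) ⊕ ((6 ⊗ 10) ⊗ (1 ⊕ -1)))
(((10 ⊗ 1) ⊗ (8 ⊗ 9)) ⊕ ((6 ⊗ 10) ⊗ (1 ⊕ -1))) = 15

Expand innermost to outermost. Recall ⊕ takes the minimum of its arguments and ⊗ takes their sum. Working out the expression (((10 ⊗ 1) ⊗ (8 ⊗ 9)) ⊕ ((6 ⊗ 10) ⊗ (1 ⊕ -1))) gives 15.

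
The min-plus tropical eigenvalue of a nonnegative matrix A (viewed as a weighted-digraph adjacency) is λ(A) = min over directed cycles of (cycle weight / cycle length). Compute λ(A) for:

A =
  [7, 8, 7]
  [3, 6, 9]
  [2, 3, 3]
λ(A) = 3

Enumerate directed cycles and compute their means (weight / length). Sample:
  cycle 0 → 0: weight = 7, length = 1, mean = 7/1 ≈ 7.000
  cycle 1 → 1: weight = 6, length = 1, mean = 6/1 ≈ 6.000
  cycle 2 → 2: weight = 3, length = 1, mean = 3/1 ≈ 3.000
  cycle 0 → 1 → 0: weight = 11, length = 2, mean = 11/2 ≈ 5.500
  cycle 0 → 2 → 0: weight = 9, length = 2, mean = 9/2 ≈ 4.500
  cycle 1 → 0 → 1: weight = 11, length = 2, mean = 11/2 ≈ 5.500
Minimum mean = 3.000, attained e.g. along the cycle 2 → 2 with weight 3 and length 1. So λ(A) = 3/1 = 3.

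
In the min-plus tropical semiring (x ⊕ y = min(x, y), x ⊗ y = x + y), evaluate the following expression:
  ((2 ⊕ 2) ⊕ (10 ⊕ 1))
((2 ⊕ 2) ⊕ (10 ⊕ 1)) = 1

Expand innermost to outermost. Recall ⊕ takes the minimum of its arguments and ⊗ takes their sum. Working out the expression ((2 ⊕ 2) ⊕ (10 ⊕ 1)) gives 1.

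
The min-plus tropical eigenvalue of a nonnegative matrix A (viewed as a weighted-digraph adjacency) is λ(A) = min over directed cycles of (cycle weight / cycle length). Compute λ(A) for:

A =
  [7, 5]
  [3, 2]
λ(A) = 2

Enumerate directed cycles and compute their means (weight / length). Sample:
  cycle 0 → 0: weight = 7, length = 1, mean = 7/1 ≈ 7.000
  cycle 1 → 1: weight = 2, length = 1, mean = 2/1 ≈ 2.000
  cycle 0 → 1 → 0: weight = 8, length = 2, mean = 8/2 ≈ 4.000
  cycle 1 → 0 → 1: weight = 8, length = 2, mean = 8/2 ≈ 4.000
Minimum mean = 2.000, attained e.g. along the cycle 1 → 1 with weight 2 and length 1. So λ(A) = 2/1 = 2.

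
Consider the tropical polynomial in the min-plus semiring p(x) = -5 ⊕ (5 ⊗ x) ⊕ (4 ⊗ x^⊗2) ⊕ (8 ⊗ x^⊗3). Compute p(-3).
p(-3) = -5

A tropical monomial a ⊗ x^⊗i evaluates to a + i · x. Evaluating each term at x = -3:
  Term 0 contributes -5 + 0 · -3 = -5
  Term 1 contributes 5 + 1 · -3 = 2
  Term 2 contributes 4 + 2 · -3 = -2
  Term 3 contributes 8 + 3 · -3 = -1
p(-3) = ⊕ of these = min[-5, 2, -2, -1] = -5.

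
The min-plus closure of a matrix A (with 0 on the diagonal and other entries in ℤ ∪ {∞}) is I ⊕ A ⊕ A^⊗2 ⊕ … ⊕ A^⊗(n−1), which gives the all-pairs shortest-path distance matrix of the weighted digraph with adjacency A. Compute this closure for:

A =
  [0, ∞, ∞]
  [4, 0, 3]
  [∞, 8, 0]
Closure =
  [0, ∞, ∞]
  [4, 0, 3]
  [12, 8, 0]

This is the Floyd-Warshall all-pairs shortest-path computation. For each intermediate vertex k = 0, 1, …, 2, update dist[i][j] ← min(dist[i][j], dist[i][k] + dist[k][j]). The final matrix gives, for each (i, j), the minimum total weight of any directed path from i to j (possibly empty when i = j).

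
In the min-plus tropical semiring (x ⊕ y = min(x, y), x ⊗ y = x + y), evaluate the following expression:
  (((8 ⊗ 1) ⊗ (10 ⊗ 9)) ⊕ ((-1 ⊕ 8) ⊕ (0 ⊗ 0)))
(((8 ⊗ 1) ⊗ (10 ⊗ 9)) ⊕ ((-1 ⊕ 8) ⊕ (0 ⊗ 0))) = -1

Expand innermost to outermost. Recall ⊕ takes the minimum of its arguments and ⊗ takes their sum. Working out the expression (((8 ⊗ 1) ⊗ (10 ⊗ 9)) ⊕ ((-1 ⊕ 8) ⊕ (0 ⊗ 0))) gives -1.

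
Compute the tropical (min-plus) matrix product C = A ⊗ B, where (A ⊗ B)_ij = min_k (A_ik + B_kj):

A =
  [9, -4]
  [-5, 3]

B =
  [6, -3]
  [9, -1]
A ⊗ B =
  [5, -5]
  [1, -8]

Apply the min-plus product entry-by-entry:
  C[0][0] = min over k of (A[0][0] + B[0][0] = 9 + 6 = 15, A[0][1] + B[1][0] = -4 + 9 = 5) = 5 (attained at k = 1)
  C[0][1] = min over k of (A[0][0] + B[0][1] = 9 + -3 = 6, A[0][1] + B[1][1] = -4 + -1 = -5) = -5 (attained at k = 1)
  C[1][0] = min over k of (A[1][0] + B[0][0] = -5 + 6 = 1, A[1][1] + B[1][0] = 3 + 9 = 12) = 1 (attained at k = 0)
  C[1][1] = min over k of (A[1][0] + B[0][1] = -5 + -3 = -8, A[1][1] + B[1][1] = 3 + -1 = 2) = -8 (attained at k = 0)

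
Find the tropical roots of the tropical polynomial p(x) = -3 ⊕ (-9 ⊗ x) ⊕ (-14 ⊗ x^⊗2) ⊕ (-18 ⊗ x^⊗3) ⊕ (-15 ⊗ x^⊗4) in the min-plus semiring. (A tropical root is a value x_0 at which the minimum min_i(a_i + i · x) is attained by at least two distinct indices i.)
Roots: {-3, 4, 5, 6}

Each tropical root is a break point of the lower envelope of the lines y = a_i + i · x (there are 5 lines, with slopes 0, 1, ..., 4). Only the lines that attain the minimum somewhere contribute to roots; other lines are dominated. Here the surviving (envelope) indices are i = 4, i = 3, i = 2, i = 1, i = 0.
Intersections between consecutive envelope lines give the roots: for adjacent envelope indices i < j the intersection is x = (a_i − a_j) / (j − i). Reading off the sorted break points: {-3, 4, 5, 6}.
Verification: at each break x_0, at least two indices attain the minimum of min_i(a_i + i · x_0).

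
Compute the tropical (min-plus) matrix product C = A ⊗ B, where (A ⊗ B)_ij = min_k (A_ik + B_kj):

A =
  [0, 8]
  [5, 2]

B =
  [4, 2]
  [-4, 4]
A ⊗ B =
  [4, 2]
  [-2, 6]

Apply the min-plus product entry-by-entry:
  C[0][0] = min over k of (A[0][0] + B[0][0] = 0 + 4 = 4, A[0][1] + B[1][0] = 8 + -4 = 4) = 4 (attained at k = 0)
  C[0][1] = min over k of (A[0][0] + B[0][1] = 0 + 2 = 2, A[0][1] + B[1][1] = 8 + 4 = 12) = 2 (attained at k = 0)
  C[1][0] = min over k of (A[1][0] + B[0][0] = 5 + 4 = 9, A[1][1] + B[1][0] = 2 + -4 = -2) = -2 (attained at k = 1)
  C[1][1] = min over k of (A[1][0] + B[0][1] = 5 + 2 = 7, A[1][1] + B[1][1] = 2 + 4 = 6) = 6 (attained at k = 1)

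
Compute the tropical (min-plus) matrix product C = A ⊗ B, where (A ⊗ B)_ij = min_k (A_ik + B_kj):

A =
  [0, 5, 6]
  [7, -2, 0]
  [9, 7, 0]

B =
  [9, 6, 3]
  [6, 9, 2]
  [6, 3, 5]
A ⊗ B =
  [9, 6, 3]
  [4, 3, 0]
  [6, 3, 5]

Apply the min-plus product entry-by-entry:
  C[0][0] = min over k of (A[0][0] + B[0][0] = 0 + 9 = 9, A[0][1] + B[1][0] = 5 + 6 = 11, A[0][2] + B[2][0] = 6 + 6 = 12) = 9 (attained at k = 0)
  C[0][1] = min over k of (A[0][0] + B[0][1] = 0 + 6 = 6, A[0][1] + B[1][1] = 5 + 9 = 14, A[0][2] + B[2][1] = 6 + 3 = 9) = 6 (attained at k = 0)
  C[0][2] = min over k of (A[0][0] + B[0][2] = 0 + 3 = 3, A[0][1] + B[1][2] = 5 + 2 = 7, A[0][2] + B[2][2] = 6 + 5 = 11) = 3 (attained at k = 0)
  C[1][0] = min over k of (A[1][0] + B[0][0] = 7 + 9 = 16, A[1][1] + B[1][0] = -2 + 6 = 4, A[1][2] + B[2][0] = 0 + 6 = 6) = 4 (attained at k = 1)
  C[1][1] = min over k of (A[1][0] + B[0][1] = 7 + 6 = 13, A[1][1] + B[1][1] = -2 + 9 = 7, A[1][2] + B[2][1] = 0 + 3 = 3) = 3 (attained at k = 2)
  C[1][2] = min over k of (A[1][0] + B[0][2] = 7 + 3 = 10, A[1][1] + B[1][2] = -2 + 2 = 0, A[1][2] + B[2][2] = 0 + 5 = 5) = 0 (attained at k = 1)
  C[2][0] = min over k of (A[2][0] + B[0][0] = 9 + 9 = 18, A[2][1] + B[1][0] = 7 + 6 = 13, A[2][2] + B[2][0] = 0 + 6 = 6) = 6 (attained at k = 2)
  C[2][1] = min over k of (A[2][0] + B[0][1] = 9 + 6 = 15, A[2][1] + B[1][1] = 7 + 9 = 16, A[2][2] + B[2][1] = 0 + 3 = 3) = 3 (attained at k = 2)
  C[2][2] = min over k of (A[2][0] + B[0][2] = 9 + 3 = 12, A[2][1] + B[1][2] = 7 + 2 = 9, A[2][2] + B[2][2] = 0 + 5 = 5) = 5 (attained at k = 2)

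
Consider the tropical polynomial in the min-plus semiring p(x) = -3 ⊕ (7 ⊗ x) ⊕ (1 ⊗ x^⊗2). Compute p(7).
p(7) = -3

A tropical monomial a ⊗ x^⊗i evaluates to a + i · x. Evaluating each term at x = 7:
  Term 0 contributes -3 + 0 · 7 = -3
  Term 1 contributes 7 + 1 · 7 = 14
  Term 2 contributes 1 + 2 · 7 = 15
p(7) = ⊕ of these = min[-3, 14, 15] = -3.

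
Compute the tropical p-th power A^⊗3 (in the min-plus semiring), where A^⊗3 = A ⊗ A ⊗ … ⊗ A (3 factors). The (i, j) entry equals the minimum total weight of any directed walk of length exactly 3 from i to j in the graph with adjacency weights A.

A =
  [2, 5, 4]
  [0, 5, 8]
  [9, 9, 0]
A^⊗3 =
  [6, 9, 4]
  [4, 7, 4]
  [9, 9, 0]

Each entry (A^⊗3)_ij equals the minimum over all length-3 walks i = v_0 → v_1 → … → v_3 = j of Σ_t A[v_t][v_{t+1}]. For example, for (i, j) = (0, 2) we minimise over 9 possible intermediate vertex sequences; the minimum is 4, attained along the walk 0 → 2 → 2 → 2.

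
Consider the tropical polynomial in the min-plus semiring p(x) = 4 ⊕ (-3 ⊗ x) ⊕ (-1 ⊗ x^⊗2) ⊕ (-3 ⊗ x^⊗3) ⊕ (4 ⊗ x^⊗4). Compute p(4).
p(4) = 1

A tropical monomial a ⊗ x^⊗i evaluates to a + i · x. Evaluating each term at x = 4:
  Term 0 contributes 4 + 0 · 4 = 4
  Term 1 contributes -3 + 1 · 4 = 1
  Term 2 contributes -1 + 2 · 4 = 7
  Term 3 contributes -3 + 3 · 4 = 9
  Term 4 contributes 4 + 4 · 4 = 20
p(4) = ⊕ of these = min[4, 1, 7, 9, 20] = 1.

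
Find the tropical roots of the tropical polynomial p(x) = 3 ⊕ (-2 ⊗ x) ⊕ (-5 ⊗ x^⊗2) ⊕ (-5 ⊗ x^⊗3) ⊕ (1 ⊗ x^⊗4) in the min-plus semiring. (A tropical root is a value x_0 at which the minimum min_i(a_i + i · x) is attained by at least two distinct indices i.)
Roots: {-6, 0, 3, 5}

Each tropical root is a break point of the lower envelope of the lines y = a_i + i · x (there are 5 lines, with slopes 0, 1, ..., 4). Only the lines that attain the minimum somewhere contribute to roots; other lines are dominated. Here the surviving (envelope) indices are i = 4, i = 3, i = 2, i = 1, i = 0.
Intersections between consecutive envelope lines give the roots: for adjacent envelope indices i < j the intersection is x = (a_i − a_j) / (j − i). Reading off the sorted break points: {-6, 0, 3, 5}.
Verification: at each break x_0, at least two indices attain the minimum of min_i(a_i + i · x_0).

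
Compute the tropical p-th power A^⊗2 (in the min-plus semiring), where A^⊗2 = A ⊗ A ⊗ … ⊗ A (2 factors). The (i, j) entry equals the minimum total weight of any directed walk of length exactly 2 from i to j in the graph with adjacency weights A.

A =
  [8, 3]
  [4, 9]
A^⊗2 =
  [7, 11]
  [12, 7]

Each entry (A^⊗2)_ij equals the minimum over all length-2 walks i = v_0 → v_1 → … → v_2 = j of Σ_t A[v_t][v_{t+1}]. For example, for (i, j) = (0, 1) we minimise over 2 possible intermediate vertex sequences; the minimum is 11, attained along the walk 0 → 0 → 1.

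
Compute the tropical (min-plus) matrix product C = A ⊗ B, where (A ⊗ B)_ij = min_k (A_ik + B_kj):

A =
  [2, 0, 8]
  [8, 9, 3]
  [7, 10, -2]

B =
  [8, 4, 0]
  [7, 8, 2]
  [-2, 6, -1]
A ⊗ B =
  [6, 6, 2]
  [1, 9, 2]
  [-4, 4, -3]

Apply the min-plus product entry-by-entry:
  C[0][0] = min over k of (A[0][0] + B[0][0] = 2 + 8 = 10, A[0][1] + B[1][0] = 0 + 7 = 7, A[0][2] + B[2][0] = 8 + -2 = 6) = 6 (attained at k = 2)
  C[0][1] = min over k of (A[0][0] + B[0][1] = 2 + 4 = 6, A[0][1] + B[1][1] = 0 + 8 = 8, A[0][2] + B[2][1] = 8 + 6 = 14) = 6 (attained at k = 0)
  C[0][2] = min over k of (A[0][0] + B[0][2] = 2 + 0 = 2, A[0][1] + B[1][2] = 0 + 2 = 2, A[0][2] + B[2][2] = 8 + -1 = 7) = 2 (attained at k = 0)
  C[1][0] = min over k of (A[1][0] + B[0][0] = 8 + 8 = 16, A[1][1] + B[1][0] = 9 + 7 = 16, A[1][2] + B[2][0] = 3 + -2 = 1) = 1 (attained at k = 2)
  C[1][1] = min over k of (A[1][0] + B[0][1] = 8 + 4 = 12, A[1][1] + B[1][1] = 9 + 8 = 17, A[1][2] + B[2][1] = 3 + 6 = 9) = 9 (attained at k = 2)
  C[1][2] = min over k of (A[1][0] + B[0][2] = 8 + 0 = 8, A[1][1] + B[1][2] = 9 + 2 = 11, A[1][2] + B[2][2] = 3 + -1 = 2) = 2 (attained at k = 2)
  C[2][0] = min over k of (A[2][0] + B[0][0] = 7 + 8 = 15, A[2][1] + B[1][0] = 10 + 7 = 17, A[2][2] + B[2][0] = -2 + -2 = -4) = -4 (attained at k = 2)
  C[2][1] = min over k of (A[2][0] + B[0][1] = 7 + 4 = 11, A[2][1] + B[1][1] = 10 + 8 = 18, A[2][2] + B[2][1] = -2 + 6 = 4) = 4 (attained at k = 2)
  C[2][2] = min over k of (A[2][0] + B[0][2] = 7 + 0 = 7, A[2][1] + B[1][2] = 10 + 2 = 12, A[2][2] + B[2][2] = -2 + -1 = -3) = -3 (attained at k = 2)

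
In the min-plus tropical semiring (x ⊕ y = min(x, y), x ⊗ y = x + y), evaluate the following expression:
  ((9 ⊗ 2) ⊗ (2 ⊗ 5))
((9 ⊗ 2) ⊗ (2 ⊗ 5)) = 18

Expand innermost to outermost. Recall ⊕ takes the minimum of its arguments and ⊗ takes their sum. Working out the expression ((9 ⊗ 2) ⊗ (2 ⊗ 5)) gives 18.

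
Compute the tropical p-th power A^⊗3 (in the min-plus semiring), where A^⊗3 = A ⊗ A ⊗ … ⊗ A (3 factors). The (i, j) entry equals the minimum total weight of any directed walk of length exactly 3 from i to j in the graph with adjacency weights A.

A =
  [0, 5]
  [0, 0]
A^⊗3 =
  [0, 5]
  [0, 0]

Each entry (A^⊗3)_ij equals the minimum over all length-3 walks i = v_0 → v_1 → … → v_3 = j of Σ_t A[v_t][v_{t+1}]. For example, for (i, j) = (0, 1) we minimise over 4 possible intermediate vertex sequences; the minimum is 5, attained along the walk 0 → 0 → 0 → 1.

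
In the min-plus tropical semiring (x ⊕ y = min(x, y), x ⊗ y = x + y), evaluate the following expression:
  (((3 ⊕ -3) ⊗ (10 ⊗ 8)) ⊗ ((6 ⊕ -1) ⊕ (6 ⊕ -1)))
(((3 ⊕ -3) ⊗ (10 ⊗ 8)) ⊗ ((6 ⊕ -1) ⊕ (6 ⊕ -1))) = 14

Expand innermost to outermost. Recall ⊕ takes the minimum of its arguments and ⊗ takes their sum. Working out the expression (((3 ⊕ -3) ⊗ (10 ⊗ 8)) ⊗ ((6 ⊕ -1) ⊕ (6 ⊕ -1))) gives 14.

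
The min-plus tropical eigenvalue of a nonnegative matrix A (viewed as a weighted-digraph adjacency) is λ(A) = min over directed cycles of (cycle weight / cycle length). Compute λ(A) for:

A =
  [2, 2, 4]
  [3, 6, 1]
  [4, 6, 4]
λ(A) = 2

Enumerate directed cycles and compute their means (weight / length). Sample:
  cycle 0 → 0: weight = 2, length = 1, mean = 2/1 ≈ 2.000
  cycle 1 → 1: weight = 6, length = 1, mean = 6/1 ≈ 6.000
  cycle 2 → 2: weight = 4, length = 1, mean = 4/1 ≈ 4.000
  cycle 0 → 1 → 0: weight = 5, length = 2, mean = 5/2 ≈ 2.500
  cycle 0 → 2 → 0: weight = 8, length = 2, mean = 8/2 ≈ 4.000
  cycle 1 → 0 → 1: weight = 5, length = 2, mean = 5/2 ≈ 2.500
Minimum mean = 2.000, attained e.g. along the cycle 0 → 0 with weight 2 and length 1. So λ(A) = 2/1 = 2.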